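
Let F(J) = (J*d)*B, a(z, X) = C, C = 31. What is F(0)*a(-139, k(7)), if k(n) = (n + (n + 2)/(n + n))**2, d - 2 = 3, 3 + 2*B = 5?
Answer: 0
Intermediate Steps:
B = 1 (B = -3/2 + (1/2)*5 = -3/2 + 5/2 = 1)
d = 5 (d = 2 + 3 = 5)
k(n) = (n + (2 + n)/(2*n))**2 (k(n) = (n + (2 + n)/((2*n)))**2 = (n + (2 + n)*(1/(2*n)))**2 = (n + (2 + n)/(2*n))**2)
a(z, X) = 31
F(J) = 5*J (F(J) = (J*5)*1 = (5*J)*1 = 5*J)
F(0)*a(-139, k(7)) = (5*0)*31 = 0*31 = 0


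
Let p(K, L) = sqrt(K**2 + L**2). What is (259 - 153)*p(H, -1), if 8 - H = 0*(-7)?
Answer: 106*sqrt(65) ≈ 854.60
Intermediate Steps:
H = 8 (H = 8 - 0*(-7) = 8 - 1*0 = 8 + 0 = 8)
(259 - 153)*p(H, -1) = (259 - 153)*sqrt(8**2 + (-1)**2) = 106*sqrt(64 + 1) = 106*sqrt(65)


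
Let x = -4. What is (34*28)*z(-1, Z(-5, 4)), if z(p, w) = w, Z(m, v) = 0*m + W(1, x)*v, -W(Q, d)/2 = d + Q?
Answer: 22848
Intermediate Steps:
W(Q, d) = -2*Q - 2*d (W(Q, d) = -2*(d + Q) = -2*(Q + d) = -2*Q - 2*d)
Z(m, v) = 6*v (Z(m, v) = 0*m + (-2*1 - 2*(-4))*v = 0 + (-2 + 8)*v = 0 + 6*v = 6*v)
(34*28)*z(-1, Z(-5, 4)) = (34*28)*(6*4) = 952*24 = 22848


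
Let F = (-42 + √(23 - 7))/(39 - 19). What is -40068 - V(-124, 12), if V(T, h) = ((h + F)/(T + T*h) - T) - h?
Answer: -647701499/16120 ≈ -40180.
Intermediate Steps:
F = -19/10 (F = (-42 + √16)/20 = (-42 + 4)*(1/20) = -38*1/20 = -19/10 ≈ -1.9000)
V(T, h) = -T - h + (-19/10 + h)/(T + T*h) (V(T, h) = ((h - 19/10)/(T + T*h) - T) - h = ((-19/10 + h)/(T + T*h) - T) - h = (-T + (-19/10 + h)/(T + T*h)) - h = -T - h + (-19/10 + h)/(T + T*h))
-40068 - V(-124, 12) = -40068 - (-19/10 + 12 - 1*(-124)² - 1*(-124)*12 - 1*(-124)*12² - 1*12*(-124)²)/((-124)*(1 + 12)) = -40068 - (-1)*(-19/10 + 12 - 1*15376 + 1488 - 1*(-124)*144 - 1*12*15376)/(124*13) = -40068 - (-1)*(-19/10 + 12 - 15376 + 1488 + 17856 - 184512)/(124*13) = -40068 - (-1)*(-1805339)/(124*13*10) = -40068 - 1*1805339/16120 = -40068 - 1805339/16120 = -647701499/16120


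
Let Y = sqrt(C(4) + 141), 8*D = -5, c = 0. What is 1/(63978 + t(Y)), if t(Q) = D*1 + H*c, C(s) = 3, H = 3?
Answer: 8/511819 ≈ 1.5631e-5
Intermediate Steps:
D = -5/8 (D = (1/8)*(-5) = -5/8 ≈ -0.62500)
Y = 12 (Y = sqrt(3 + 141) = sqrt(144) = 12)
t(Q) = -5/8 (t(Q) = -5/8*1 + 3*0 = -5/8 + 0 = -5/8)
1/(63978 + t(Y)) = 1/(63978 - 5/8) = 1/(511819/8) = 8/511819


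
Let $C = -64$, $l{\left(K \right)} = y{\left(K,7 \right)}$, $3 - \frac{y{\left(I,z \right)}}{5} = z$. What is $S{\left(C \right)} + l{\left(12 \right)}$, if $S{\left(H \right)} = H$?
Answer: $-84$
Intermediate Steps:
$y{\left(I,z \right)} = 15 - 5 z$
$l{\left(K \right)} = -20$ ($l{\left(K \right)} = 15 - 35 = -20$)
$S{\left(C \right)} + l{\left(12 \right)} = -64 - 20 = -84$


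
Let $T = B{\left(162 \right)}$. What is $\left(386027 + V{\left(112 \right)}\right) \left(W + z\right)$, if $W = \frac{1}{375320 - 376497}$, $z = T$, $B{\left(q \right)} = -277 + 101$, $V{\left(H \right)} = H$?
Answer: $- \frac{79989852267}{1177} \approx -6.7961 \cdot 10^{7}$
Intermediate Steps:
$B{\left(q \right)} = -176$
$T = -176$
$z = -176$
$W = - \frac{1}{1177}$ ($W = \frac{1}{-1177} = - \frac{1}{1177} \approx -0.00084962$)
$\left(386027 + V{\left(112 \right)}\right) \left(W + z\right) = \left(386027 + 112\right) \left(- \frac{1}{1177} - 176\right) = 386139 \left(- \frac{207153}{1177}\right) = - \frac{79989852267}{1177}$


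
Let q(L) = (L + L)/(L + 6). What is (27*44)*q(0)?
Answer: 0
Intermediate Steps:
q(L) = 2*L/(6 + L) (q(L) = (2*L)/(6 + L) = 2*L/(6 + L))
(27*44)*q(0) = (27*44)*(2*0/(6 + 0)) = 1188*(2*0/6) = 1188*(2*0*(1/6)) = 1188*0 = 0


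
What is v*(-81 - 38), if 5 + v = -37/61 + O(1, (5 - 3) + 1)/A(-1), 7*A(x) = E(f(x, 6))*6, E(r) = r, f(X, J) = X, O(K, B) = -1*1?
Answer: 193375/366 ≈ 528.35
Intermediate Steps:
O(K, B) = -1
A(x) = 6*x/7 (A(x) = (x*6)/7 = (6*x)/7 = 6*x/7)
v = -1625/366 (v = -5 + (-37/61 - 1/((6/7)*(-1))) = -5 + (-37*1/61 - 1/(-6/7)) = -5 + (-37/61 - 1*(-7/6)) = -5 + (-37/61 + 7/6) = -5 + 205/366 = -1625/366 ≈ -4.4399)
v*(-81 - 38) = -1625*(-81 - 38)/366 = -1625/366*(-119) = 193375/366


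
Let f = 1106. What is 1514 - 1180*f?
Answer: -1303566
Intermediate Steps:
1514 - 1180*f = 1514 - 1180*1106 = 1514 - 1305080 = -1303566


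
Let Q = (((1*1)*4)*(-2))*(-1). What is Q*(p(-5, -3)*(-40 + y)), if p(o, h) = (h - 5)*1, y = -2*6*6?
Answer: 7168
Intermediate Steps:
y = -72 (y = -12*6 = -72)
p(o, h) = -5 + h (p(o, h) = (-5 + h)*1 = -5 + h)
Q = 8 (Q = ((1*4)*(-2))*(-1) = (4*(-2))*(-1) = -8*(-1) = 8)
Q*(p(-5, -3)*(-40 + y)) = 8*((-5 - 3)*(-40 - 72)) = 8*(-8*(-112)) = 8*896 = 7168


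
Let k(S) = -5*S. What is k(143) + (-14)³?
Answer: -3459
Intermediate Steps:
k(143) + (-14)³ = -5*143 + (-14)³ = -715 - 2744 = -3459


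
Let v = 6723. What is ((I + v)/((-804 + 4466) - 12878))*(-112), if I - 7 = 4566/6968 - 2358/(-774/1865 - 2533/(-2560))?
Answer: 35126005318621/1100763166464 ≈ 31.911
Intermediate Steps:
I = -7829969323769/1911047164 (I = 7 + (4566/6968 - 2358/(-774/1865 - 2533/(-2560))) = 7 + (4566*(1/6968) - 2358/(-774*1/1865 - 2533*(-1/2560))) = 7 + (2283/3484 - 2358/(-774/1865 + 2533/2560)) = 7 + (2283/3484 - 2358/548521/954880) = 7 + (2283/3484 - 2358*954880/548521) = 7 + (2283/3484 - 2251607040/548521) = 7 - 7843346653917/1911047164 = -7829969323769/1911047164 ≈ -4097.2)
((I + v)/((-804 + 4466) - 12878))*(-112) = ((-7829969323769/1911047164 + 6723)/((-804 + 4466) - 12878))*(-112) = (5018000759803/(1911047164*(3662 - 12878)))*(-112) = ((5018000759803/1911047164)/(-9216))*(-112) = ((5018000759803/1911047164)*(-1/9216))*(-112) = -5018000759803/17612210663424*(-112) = 35126005318621/1100763166464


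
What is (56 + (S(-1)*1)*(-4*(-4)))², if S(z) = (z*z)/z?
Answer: 1600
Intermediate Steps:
S(z) = z (S(z) = z²/z = z)
(56 + (S(-1)*1)*(-4*(-4)))² = (56 + (-1*1)*(-4*(-4)))² = (56 - 1*16)² = (56 - 16)² = 40² = 1600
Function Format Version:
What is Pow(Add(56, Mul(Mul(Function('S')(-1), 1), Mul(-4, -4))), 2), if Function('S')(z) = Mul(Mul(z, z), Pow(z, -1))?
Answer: 1600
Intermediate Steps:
Function('S')(z) = z (Function('S')(z) = Mul(Pow(z, 2), Pow(z, -1)) = z)
Pow(Add(56, Mul(Mul(Function('S')(-1), 1), Mul(-4, -4))), 2) = Pow(Add(56, Mul(Mul(-1, 1), Mul(-4, -4))), 2) = Pow(Add(56, Mul(-1, 16)), 2) = Pow(Add(56, -16), 2) = Pow(40, 2) = 1600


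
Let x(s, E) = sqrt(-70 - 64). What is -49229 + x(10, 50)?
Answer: -49229 + I*sqrt(134) ≈ -49229.0 + 11.576*I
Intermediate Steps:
x(s, E) = I*sqrt(134) (x(s, E) = sqrt(-134) = I*sqrt(134))
-49229 + x(10, 50) = -49229 + I*sqrt(134)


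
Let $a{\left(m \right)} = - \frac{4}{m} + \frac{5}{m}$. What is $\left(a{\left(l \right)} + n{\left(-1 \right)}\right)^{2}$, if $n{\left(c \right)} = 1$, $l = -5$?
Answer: $\frac{16}{25} \approx 0.64$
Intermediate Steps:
$a{\left(m \right)} = \frac{1}{m}$
$\left(a{\left(l \right)} + n{\left(-1 \right)}\right)^{2} = \left(\frac{1}{-5} + 1\right)^{2} = \left(- \frac{1}{5} + 1\right)^{2} = \left(\frac{4}{5}\right)^{2} = \frac{16}{25}$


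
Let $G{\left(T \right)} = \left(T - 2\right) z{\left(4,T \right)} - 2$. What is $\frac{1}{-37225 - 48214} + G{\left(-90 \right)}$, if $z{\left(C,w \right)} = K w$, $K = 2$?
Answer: $\frac{1414698961}{85439} \approx 16558.0$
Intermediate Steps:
$z{\left(C,w \right)} = 2 w$
$G{\left(T \right)} = -2 + 2 T \left(-2 + T\right)$ ($G{\left(T \right)} = \left(T - 2\right) 2 T - 2 = \left(-2 + T\right) 2 T - 2 = 2 T \left(-2 + T\right) - 2 = -2 + 2 T \left(-2 + T\right)$)
$\frac{1}{-37225 - 48214} + G{\left(-90 \right)} = \frac{1}{-37225 - 48214} - \left(-358 - 16200\right) = \frac{1}{-85439} + \left(-2 + 360 + 2 \cdot 8100\right) = - \frac{1}{85439} + \left(-2 + 360 + 16200\right) = - \frac{1}{85439} + 16558 = \frac{1414698961}{85439}$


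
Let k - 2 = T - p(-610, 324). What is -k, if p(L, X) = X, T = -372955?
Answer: 373277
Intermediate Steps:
k = -373277 (k = 2 + (-372955 - 1*324) = 2 + (-372955 - 324) = 2 - 373279 = -373277)
-k = -1*(-373277) = 373277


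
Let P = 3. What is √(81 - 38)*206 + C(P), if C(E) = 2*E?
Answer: 6 + 206*√43 ≈ 1356.8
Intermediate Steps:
√(81 - 38)*206 + C(P) = √(81 - 38)*206 + 2*3 = √43*206 + 6 = 206*√43 + 6 = 6 + 206*√43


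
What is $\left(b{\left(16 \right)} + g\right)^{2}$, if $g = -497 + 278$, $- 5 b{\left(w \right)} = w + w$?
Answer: $\frac{1270129}{25} \approx 50805.0$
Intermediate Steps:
$b{\left(w \right)} = - \frac{2 w}{5}$ ($b{\left(w \right)} = - \frac{w + w}{5} = - \frac{2 w}{5}$)
$g = -219$
$\left(b{\left(16 \right)} + g\right)^{2} = \left(\left(- \frac{2}{5}\right) 16 - 219\right)^{2} = \left(- \frac{32}{5} - 219\right)^{2} = \left(- \frac{1127}{5}\right)^{2} = \frac{1270129}{25}$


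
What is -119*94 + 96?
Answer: -11090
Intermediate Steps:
-119*94 + 96 = -11186 + 96 = -11090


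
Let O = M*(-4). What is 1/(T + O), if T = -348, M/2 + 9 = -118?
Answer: 1/668 ≈ 0.0014970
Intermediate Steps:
M = -254 (M = -18 + 2*(-118) = -18 - 236 = -254)
O = 1016 (O = -254*(-4) = 1016)
1/(T + O) = 1/(-348 + 1016) = 1/668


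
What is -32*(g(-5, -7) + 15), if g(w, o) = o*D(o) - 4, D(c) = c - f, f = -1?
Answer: -1696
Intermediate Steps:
D(c) = 1 + c (D(c) = c - 1*(-1) = c + 1 = 1 + c)
g(w, o) = -4 + o*(1 + o) (g(w, o) = o*(1 + o) - 4 = -4 + o*(1 + o))
-32*(g(-5, -7) + 15) = -32*((-4 - 7*(1 - 7)) + 15) = -32*((-4 - 7*(-6)) + 15) = -32*((-4 + 42) + 15) = -32*(38 + 15) = -32*53 = -1696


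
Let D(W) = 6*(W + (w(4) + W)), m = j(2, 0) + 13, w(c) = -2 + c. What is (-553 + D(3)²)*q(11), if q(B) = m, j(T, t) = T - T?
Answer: 22763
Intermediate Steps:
j(T, t) = 0
m = 13 (m = 0 + 13 = 13)
q(B) = 13
D(W) = 12 + 12*W (D(W) = 6*(W + ((-2 + 4) + W)) = 6*(W + (2 + W)) = 6*(2 + 2*W) = 12 + 12*W)
(-553 + D(3)²)*q(11) = (-553 + (12 + 12*3)²)*13 = (-553 + (12 + 36)²)*13 = (-553 + 48²)*13 = (-553 + 2304)*13 = 1751*13 = 22763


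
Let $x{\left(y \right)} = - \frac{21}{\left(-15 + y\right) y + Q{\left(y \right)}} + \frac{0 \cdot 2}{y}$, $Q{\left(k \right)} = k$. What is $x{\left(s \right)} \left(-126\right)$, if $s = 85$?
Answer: $\frac{2646}{6035} \approx 0.43844$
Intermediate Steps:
$x{\left(y \right)} = - \frac{21}{y + y \left(-15 + y\right)}$ ($x{\left(y \right)} = - \frac{21}{\left(-15 + y\right) y + y} + \frac{0 \cdot 2}{y} = - \frac{21}{y \left(-15 + y\right) + y} + \frac{0}{y} = - \frac{21}{y + y \left(-15 + y\right)} + 0 = - \frac{21}{y + y \left(-15 + y\right)}$)
$x{\left(s \right)} \left(-126\right) = - \frac{21}{85 \left(-14 + 85\right)} \left(-126\right) = \left(-21\right) \frac{1}{85} \cdot \frac{1}{71} \left(-126\right) = \left(- \frac{21}{6035}\right) \left(-126\right) = \frac{2646}{6035}$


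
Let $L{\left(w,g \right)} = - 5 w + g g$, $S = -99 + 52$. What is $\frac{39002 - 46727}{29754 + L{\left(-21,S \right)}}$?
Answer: $- \frac{7725}{32068} \approx -0.24089$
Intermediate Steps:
$S = -47$
$L{\left(w,g \right)} = g^{2} - 5 w$ ($L{\left(w,g \right)} = - 5 w + g^{2} = g^{2} - 5 w$)
$\frac{39002 - 46727}{29754 + L{\left(-21,S \right)}} = \frac{39002 - 46727}{29754 - \left(-105 - \left(-47\right)^{2}\right)} = - \frac{7725}{29754 + \left(2209 + 105\right)} = - \frac{7725}{29754 + 2314} = - \frac{7725}{32068}$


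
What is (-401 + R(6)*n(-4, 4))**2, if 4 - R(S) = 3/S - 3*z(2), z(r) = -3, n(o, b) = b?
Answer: 178929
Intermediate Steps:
R(S) = -5 - 3/S (R(S) = 4 - (3/S - 3*(-3)) = 4 - (3/S + 9) = 4 - (9 + 3/S) = 4 + (-9 - 3/S) = -5 - 3/S)
(-401 + R(6)*n(-4, 4))**2 = (-401 + (-5 - 3/6)*4)**2 = (-401 + (-5 - 3*1/6)*4)**2 = (-401 + (-5 - 1/2)*4)**2 = (-401 - 11/2*4)**2 = (-401 - 22)**2 = (-423)**2 = 178929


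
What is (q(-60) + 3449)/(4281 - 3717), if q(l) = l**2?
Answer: 7049/564 ≈ 12.498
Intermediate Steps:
(q(-60) + 3449)/(4281 - 3717) = ((-60)**2 + 3449)/(4281 - 3717) = (3600 + 3449)/564 = 7049*(1/564) = 7049/564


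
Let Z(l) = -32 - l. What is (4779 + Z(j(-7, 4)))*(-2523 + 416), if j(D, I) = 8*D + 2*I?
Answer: -10103065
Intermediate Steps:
j(D, I) = 2*I + 8*D
(4779 + Z(j(-7, 4)))*(-2523 + 416) = (4779 + (-32 - (2*4 + 8*(-7))))*(-2523 + 416) = (4779 + (-32 - (8 - 56)))*(-2107) = (4779 + (-32 - 1*(-48)))*(-2107) = (4779 + (-32 + 48))*(-2107) = (4779 + 16)*(-2107) = 4795*(-2107) = -10103065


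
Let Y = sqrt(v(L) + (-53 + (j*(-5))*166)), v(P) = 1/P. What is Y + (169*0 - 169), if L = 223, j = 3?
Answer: -169 + 92*I*sqrt(14941)/223 ≈ -169.0 + 50.428*I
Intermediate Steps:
Y = 92*I*sqrt(14941)/223 (Y = sqrt(1/223 + (-53 + (3*(-5))*166)) = sqrt(1/223 + (-53 - 15*166)) = sqrt(1/223 + (-53 - 2490)) = sqrt(1/223 - 2543) = sqrt(-567088/223) = 92*I*sqrt(14941)/223 ≈ 50.428*I)
Y + (169*0 - 169) = 92*I*sqrt(14941)/223 + (169*0 - 169) = 92*I*sqrt(14941)/223 + (0 - 169) = 92*I*sqrt(14941)/223 - 169 = -169 + 92*I*sqrt(14941)/223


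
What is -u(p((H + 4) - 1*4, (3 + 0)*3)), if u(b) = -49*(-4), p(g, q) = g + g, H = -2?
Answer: -196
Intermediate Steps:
p(g, q) = 2*g
u(b) = 196
-u(p((H + 4) - 1*4, (3 + 0)*3)) = -1*196 = -196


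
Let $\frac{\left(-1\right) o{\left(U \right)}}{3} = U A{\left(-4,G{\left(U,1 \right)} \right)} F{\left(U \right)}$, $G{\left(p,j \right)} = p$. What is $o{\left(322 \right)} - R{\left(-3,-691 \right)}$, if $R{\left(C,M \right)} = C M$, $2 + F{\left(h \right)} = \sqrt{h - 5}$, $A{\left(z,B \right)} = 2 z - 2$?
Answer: $-21393 + 9660 \sqrt{317} \approx 1.506 \cdot 10^{5}$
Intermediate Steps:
$A{\left(z,B \right)} = -2 + 2 z$
$F{\left(h \right)} = -2 + \sqrt{-5 + h}$ ($F{\left(h \right)} = -2 + \sqrt{h - 5} = -2 + \sqrt{-5 + h}$)
$o{\left(U \right)} = 30 U \left(-2 + \sqrt{-5 + U}\right)$ ($o{\left(U \right)} = - 3 U \left(-2 + 2 \left(-4\right)\right) \left(-2 + \sqrt{-5 + U}\right) = - 3 U \left(-2 - 8\right) \left(-2 + \sqrt{-5 + U}\right) = - 3 U \left(-10\right) \left(-2 + \sqrt{-5 + U}\right) = - 3 - 10 U \left(-2 + \sqrt{-5 + U}\right) = - 3 \left(- 10 U \left(-2 + \sqrt{-5 + U}\right)\right) = 30 U \left(-2 + \sqrt{-5 + U}\right)$)
$o{\left(322 \right)} - R{\left(-3,-691 \right)} = 30 \cdot 322 \left(-2 + \sqrt{-5 + 322}\right) - \left(-3\right) \left(-691\right) = 30 \cdot 322 \left(-2 + \sqrt{317}\right) - 2073 = \left(-19320 + 9660 \sqrt{317}\right) - 2073 = -21393 + 9660 \sqrt{317}$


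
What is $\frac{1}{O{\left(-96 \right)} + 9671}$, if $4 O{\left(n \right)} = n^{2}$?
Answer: $\frac{1}{11975} \approx 8.3507 \cdot 10^{-5}$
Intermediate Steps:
$O{\left(n \right)} = \frac{n^{2}}{4}$
$\frac{1}{O{\left(-96 \right)} + 9671} = \frac{1}{\frac{\left(-96\right)^{2}}{4} + 9671} = \frac{1}{\frac{1}{4} \cdot 9216 + 9671} = \frac{1}{2304 + 9671} = \frac{1}{11975}$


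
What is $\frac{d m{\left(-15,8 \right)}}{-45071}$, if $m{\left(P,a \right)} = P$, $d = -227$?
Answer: $- \frac{3405}{45071} \approx -0.075547$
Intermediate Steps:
$\frac{d m{\left(-15,8 \right)}}{-45071} = \frac{\left(-227\right) \left(-15\right)}{-45071} = 3405 \left(- \frac{1}{45071}\right) = - \frac{3405}{45071}$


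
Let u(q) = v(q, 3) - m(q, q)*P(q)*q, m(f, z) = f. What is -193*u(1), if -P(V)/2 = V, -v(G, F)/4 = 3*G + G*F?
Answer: 4246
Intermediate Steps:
v(G, F) = -12*G - 4*F*G (v(G, F) = -4*(3*G + G*F) = -4*(3*G + F*G) = -12*G - 4*F*G)
P(V) = -2*V
u(q) = -24*q + 2*q**3 (u(q) = -4*q*(3 + 3) - q*(-2*q)*q = -4*q*6 - (-2*q**2)*q = -24*q - (-2)*q**3 = -24*q + 2*q**3)
-193*u(1) = -386*(-12 + 1**2) = -386*(-12 + 1) = -386*(-11) = -193*(-22) = 4246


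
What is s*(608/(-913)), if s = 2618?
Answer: -144704/83 ≈ -1743.4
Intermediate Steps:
s*(608/(-913)) = 2618*(608/(-913)) = 2618*(608*(-1/913)) = 2618*(-608/913) = -144704/83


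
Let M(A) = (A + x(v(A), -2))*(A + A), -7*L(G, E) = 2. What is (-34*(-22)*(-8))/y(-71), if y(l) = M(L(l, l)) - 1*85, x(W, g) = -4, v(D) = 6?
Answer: 293216/4045 ≈ 72.489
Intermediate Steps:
L(G, E) = -2/7 (L(G, E) = -⅐*2 = -2/7)
M(A) = 2*A*(-4 + A) (M(A) = (A - 4)*(A + A) = (-4 + A)*(2*A) = 2*A*(-4 + A))
y(l) = -4045/49 (y(l) = 2*(-2/7)*(-4 - 2/7) - 1*85 = 2*(-2/7)*(-30/7) - 85 = 120/49 - 85 = -4045/49)
(-34*(-22)*(-8))/y(-71) = (-34*(-22)*(-8))/(-4045/49) = (748*(-8))*(-49/4045) = -5984*(-49/4045) = 293216/4045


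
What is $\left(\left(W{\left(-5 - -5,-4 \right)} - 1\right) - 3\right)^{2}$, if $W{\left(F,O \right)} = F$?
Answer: $16$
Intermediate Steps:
$\left(\left(W{\left(-5 - -5,-4 \right)} - 1\right) - 3\right)^{2} = \left(\left(\left(-5 - -5\right) - 1\right) - 3\right)^{2} = \left(\left(\left(-5 + 5\right) - 1\right) - 3\right)^{2} = \left(\left(0 - 1\right) - 3\right)^{2} = \left(-1 - 3\right)^{2} = \left(-4\right)^{2} = 16$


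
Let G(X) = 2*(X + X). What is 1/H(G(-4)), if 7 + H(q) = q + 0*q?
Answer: -1/23 ≈ -0.043478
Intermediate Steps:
G(X) = 4*X (G(X) = 2*(2*X) = 4*X)
H(q) = -7 + q (H(q) = -7 + (q + 0*q) = -7 + (q + 0) = -7 + q)
1/H(G(-4)) = 1/(-7 + 4*(-4)) = 1/(-7 - 16) = 1/(-23) = -1/23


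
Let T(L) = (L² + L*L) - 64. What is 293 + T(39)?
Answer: 3271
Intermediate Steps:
T(L) = -64 + 2*L² (T(L) = (L² + L²) - 64 = 2*L² - 64 = -64 + 2*L²)
293 + T(39) = 293 + (-64 + 2*39²) = 293 + (-64 + 2*1521) = 293 + (-64 + 3042) = 293 + 2978 = 3271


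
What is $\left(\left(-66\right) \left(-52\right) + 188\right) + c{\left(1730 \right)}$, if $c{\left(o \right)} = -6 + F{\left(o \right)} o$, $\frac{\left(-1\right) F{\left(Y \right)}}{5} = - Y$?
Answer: $14968114$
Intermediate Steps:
$F{\left(Y \right)} = 5 Y$ ($F{\left(Y \right)} = - 5 \left(- Y\right) = 5 Y$)
$c{\left(o \right)} = -6 + 5 o^{2}$ ($c{\left(o \right)} = -6 + 5 o o = -6 + 5 o^{2}$)
$\left(\left(-66\right) \left(-52\right) + 188\right) + c{\left(1730 \right)} = \left(\left(-66\right) \left(-52\right) + 188\right) - \left(6 - 5 \cdot 1730^{2}\right) = \left(3432 + 188\right) + \left(-6 + 5 \cdot 2992900\right) = 3620 + \left(-6 + 14964500\right) = 3620 + 14964494 = 14968114$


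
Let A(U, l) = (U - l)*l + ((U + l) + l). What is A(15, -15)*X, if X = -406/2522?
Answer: 94395/1261 ≈ 74.857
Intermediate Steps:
A(U, l) = U + 2*l + l*(U - l) (A(U, l) = l*(U - l) + (U + 2*l) = U + 2*l + l*(U - l))
X = -203/1261 (X = -406*1/2522 = -203/1261 ≈ -0.16098)
A(15, -15)*X = (15 - 1*(-15)**2 + 2*(-15) + 15*(-15))*(-203/1261) = (15 - 1*225 - 30 - 225)*(-203/1261) = (15 - 225 - 30 - 225)*(-203/1261) = -465*(-203/1261) = 94395/1261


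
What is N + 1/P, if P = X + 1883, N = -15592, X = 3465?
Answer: -83386015/5348 ≈ -15592.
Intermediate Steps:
P = 5348 (P = 3465 + 1883 = 5348)
N + 1/P = -15592 + 1/5348 = -83386015/5348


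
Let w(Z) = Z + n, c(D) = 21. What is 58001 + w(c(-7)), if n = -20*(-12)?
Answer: 58262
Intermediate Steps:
n = 240
w(Z) = 240 + Z (w(Z) = Z + 240 = 240 + Z)
58001 + w(c(-7)) = 58001 + (240 + 21) = 58001 + 261 = 58262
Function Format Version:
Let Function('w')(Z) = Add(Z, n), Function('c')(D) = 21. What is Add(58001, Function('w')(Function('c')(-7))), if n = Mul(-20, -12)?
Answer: 58262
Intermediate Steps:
n = 240
Function('w')(Z) = Add(240, Z) (Function('w')(Z) = Add(Z, 240) = Add(240, Z))
Add(58001, Function('w')(Function('c')(-7))) = Add(58001, Add(240, 21)) = Add(58001, 261) = 58262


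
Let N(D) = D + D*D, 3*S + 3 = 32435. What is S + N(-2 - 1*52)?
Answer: 41018/3 ≈ 13673.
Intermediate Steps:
S = 32432/3 (S = -1 + (⅓)*32435 = -1 + 32435/3 = 32432/3 ≈ 10811.)
N(D) = D + D²
S + N(-2 - 1*52) = 32432/3 + (-2 - 1*52)*(1 + (-2 - 1*52)) = 32432/3 + (-2 - 52)*(1 + (-2 - 52)) = 32432/3 - 54*(1 - 54) = 32432/3 - 54*(-53) = 32432/3 + 2862 = 41018/3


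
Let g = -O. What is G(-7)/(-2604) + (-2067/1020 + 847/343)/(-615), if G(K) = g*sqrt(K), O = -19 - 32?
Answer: -7379/10245900 - 17*I*sqrt(7)/868 ≈ -0.00072019 - 0.051818*I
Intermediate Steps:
O = -51
g = 51 (g = -1*(-51) = 51)
G(K) = 51*sqrt(K)
G(-7)/(-2604) + (-2067/1020 + 847/343)/(-615) = (51*sqrt(-7))/(-2604) + (-2067/1020 + 847/343)/(-615) = (51*(I*sqrt(7)))*(-1/2604) + (-2067*1/1020 + 847*(1/343))*(-1/615) = (51*I*sqrt(7))*(-1/2604) + (-689/340 + 121/49)*(-1/615) = -17*I*sqrt(7)/868 + (7379/16660)*(-1/615) = -17*I*sqrt(7)/868 - 7379/10245900 = -7379/10245900 - 17*I*sqrt(7)/868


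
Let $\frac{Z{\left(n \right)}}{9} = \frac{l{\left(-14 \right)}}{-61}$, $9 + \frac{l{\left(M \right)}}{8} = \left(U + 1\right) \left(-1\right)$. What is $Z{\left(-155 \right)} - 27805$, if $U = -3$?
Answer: $- \frac{1695601}{61} \approx -27797.0$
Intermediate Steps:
$l{\left(M \right)} = -56$ ($l{\left(M \right)} = -72 + 8 \left(-3 + 1\right) \left(-1\right) = -72 + 8 \left(\left(-2\right) \left(-1\right)\right) = -72 + 8 \cdot 2 = -72 + 16 = -56$)
$Z{\left(n \right)} = \frac{504}{61}$ ($Z{\left(n \right)} = 9 \left(- \frac{56}{-61}\right) = 9 \left(\left(-56\right) \left(- \frac{1}{61}\right)\right) = 9 \cdot \frac{56}{61} = \frac{504}{61}$)
$Z{\left(-155 \right)} - 27805 = \frac{504}{61} - 27805 = - \frac{1695601}{61}$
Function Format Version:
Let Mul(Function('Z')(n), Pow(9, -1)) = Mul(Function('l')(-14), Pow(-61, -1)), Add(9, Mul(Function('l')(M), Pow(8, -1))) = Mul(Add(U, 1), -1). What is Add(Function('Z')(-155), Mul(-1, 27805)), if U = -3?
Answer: Rational(-1695601, 61) ≈ -27797.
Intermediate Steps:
Function('l')(M) = -56 (Function('l')(M) = Add(-72, Mul(8, Mul(Add(-3, 1), -1))) = Add(-72, Mul(8, Mul(-2, -1))) = Add(-72, Mul(8, 2)) = Add(-72, 16) = -56)
Function('Z')(n) = Rational(504, 61) (Function('Z')(n) = Mul(9, Mul(-56, Pow(-61, -1))) = Mul(9, Mul(-56, Rational(-1, 61))) = Mul(9, Rational(56, 61)) = Rational(504, 61))
Add(Function('Z')(-155), Mul(-1, 27805)) = Add(Rational(504, 61), Mul(-1, 27805)) = Add(Rational(504, 61), -27805) = Rational(-1695601, 61)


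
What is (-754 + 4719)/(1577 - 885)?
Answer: 3965/692 ≈ 5.7298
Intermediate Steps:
(-754 + 4719)/(1577 - 885) = 3965/692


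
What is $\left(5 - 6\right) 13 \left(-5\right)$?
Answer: $65$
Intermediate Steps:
$\left(5 - 6\right) 13 \left(-5\right) = \left(-1\right) 13 \left(-5\right) = \left(-13\right) \left(-5\right) = 65$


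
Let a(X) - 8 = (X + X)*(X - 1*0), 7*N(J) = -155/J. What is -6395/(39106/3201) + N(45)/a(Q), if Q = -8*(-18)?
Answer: -26747028121043/51096681720 ≈ -523.46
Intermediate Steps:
Q = 144
N(J) = -155/(7*J) (N(J) = (-155/J)/7 = -155/(7*J))
a(X) = 8 + 2*X**2 (a(X) = 8 + (X + X)*(X - 1*0) = 8 + (2*X)*(X + 0) = 8 + (2*X)*X = 8 + 2*X**2)
-6395/(39106/3201) + N(45)/a(Q) = -6395/(39106/3201) + (-155/7/45)/(8 + 2*144**2) = -6395/(39106*(1/3201)) + (-155/7*1/45)/(8 + 2*20736) = -6395/39106/3201 - 31/(63*(8 + 41472)) = -6395*3201/39106 - 31/63/41480 = -20470395/39106 - 31/63*1/41480 = -20470395/39106 - 31/2613240 = -26747028121043/51096681720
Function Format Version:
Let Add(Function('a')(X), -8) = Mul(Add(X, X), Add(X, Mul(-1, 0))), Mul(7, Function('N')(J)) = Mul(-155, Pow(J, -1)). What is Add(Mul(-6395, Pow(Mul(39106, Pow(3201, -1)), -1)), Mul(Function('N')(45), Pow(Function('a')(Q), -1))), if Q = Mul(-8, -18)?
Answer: Rational(-26747028121043, 51096681720) ≈ -523.46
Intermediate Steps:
Q = 144
Function('N')(J) = Mul(Rational(-155, 7), Pow(J, -1)) (Function('N')(J) = Mul(Rational(1, 7), Mul(-155, Pow(J, -1))) = Mul(Rational(-155, 7), Pow(J, -1)))
Function('a')(X) = Add(8, Mul(2, Pow(X, 2))) (Function('a')(X) = Add(8, Mul(Add(X, X), Add(X, Mul(-1, 0)))) = Add(8, Mul(Mul(2, X), Add(X, 0))) = Add(8, Mul(Mul(2, X), X)) = Add(8, Mul(2, Pow(X, 2))))
Add(Mul(-6395, Pow(Mul(39106, Pow(3201, -1)), -1)), Mul(Function('N')(45), Pow(Function('a')(Q), -1))) = Add(Mul(-6395, Pow(Mul(39106, Pow(3201, -1)), -1)), Mul(Mul(Rational(-155, 7), Pow(45, -1)), Pow(Add(8, Mul(2, Pow(144, 2))), -1))) = Add(Mul(-6395, Pow(Mul(39106, Rational(1, 3201)), -1)), Mul(Mul(Rational(-155, 7), Rational(1, 45)), Pow(Add(8, Mul(2, 20736)), -1))) = Add(Mul(-6395, Pow(Rational(39106, 3201), -1)), Mul(Rational(-31, 63), Pow(Add(8, 41472), -1))) = Add(Mul(-6395, Rational(3201, 39106)), Mul(Rational(-31, 63), Pow(41480, -1))) = Add(Rational(-20470395, 39106), Mul(Rational(-31, 63), Rational(1, 41480))) = Add(Rational(-20470395, 39106), Rational(-31, 2613240)) = Rational(-26747028121043, 51096681720)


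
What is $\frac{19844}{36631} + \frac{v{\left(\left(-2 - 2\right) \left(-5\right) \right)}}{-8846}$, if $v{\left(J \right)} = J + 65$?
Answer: $\frac{172426389}{324037826} \approx 0.53212$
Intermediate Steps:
$v{\left(J \right)} = 65 + J$
$\frac{19844}{36631} + \frac{v{\left(\left(-2 - 2\right) \left(-5\right) \right)}}{-8846} = \frac{19844}{36631} + \frac{65 + \left(-2 - 2\right) \left(-5\right)}{-8846} = 19844 \cdot \frac{1}{36631} + \left(65 - -20\right) \left(- \frac{1}{8846}\right) = \frac{19844}{36631} + \left(65 + 20\right) \left(- \frac{1}{8846}\right) = \frac{19844}{36631} + 85 \left(- \frac{1}{8846}\right) = \frac{19844}{36631} - \frac{85}{8846} = \frac{172426389}{324037826}$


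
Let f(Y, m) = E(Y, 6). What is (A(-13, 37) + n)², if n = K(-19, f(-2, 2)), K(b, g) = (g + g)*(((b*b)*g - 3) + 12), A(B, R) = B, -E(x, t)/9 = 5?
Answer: 2135184345529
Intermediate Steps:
E(x, t) = -45 (E(x, t) = -9*5 = -45)
f(Y, m) = -45
K(b, g) = 2*g*(9 + g*b²) (K(b, g) = (2*g)*((b²*g - 3) + 12) = (2*g)*((g*b² - 3) + 12) = (2*g)*((-3 + g*b²) + 12) = (2*g)*(9 + g*b²) = 2*g*(9 + g*b²))
n = 1461240 (n = 2*(-45)*(9 - 45*(-19)²) = 2*(-45)*(9 - 45*361) = 2*(-45)*(9 - 16245) = 2*(-45)*(-16236) = 1461240)
(A(-13, 37) + n)² = (-13 + 1461240)² = 1461227² = 2135184345529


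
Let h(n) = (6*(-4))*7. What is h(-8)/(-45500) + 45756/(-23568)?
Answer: -6184341/3191500 ≈ -1.9378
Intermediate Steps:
h(n) = -168 (h(n) = -24*7 = -168)
h(-8)/(-45500) + 45756/(-23568) = -168/(-45500) + 45756/(-23568) = -168*(-1/45500) + 45756*(-1/23568) = 6/1625 - 3813/1964 = -6184341/3191500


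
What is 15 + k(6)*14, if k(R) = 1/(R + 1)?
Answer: 17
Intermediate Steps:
k(R) = 1/(1 + R)
15 + k(6)*14 = 15 + 14/(1 + 6) = 15 + 14/7 = 15 + (1/7)*14 = 15 + 2 = 17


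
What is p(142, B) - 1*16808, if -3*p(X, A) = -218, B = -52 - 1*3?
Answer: -50206/3 ≈ -16735.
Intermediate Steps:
B = -55 (B = -52 - 3 = -55)
p(X, A) = 218/3 (p(X, A) = -⅓*(-218) = 218/3)
p(142, B) - 1*16808 = 218/3 - 1*16808 = 218/3 - 16808 = -50206/3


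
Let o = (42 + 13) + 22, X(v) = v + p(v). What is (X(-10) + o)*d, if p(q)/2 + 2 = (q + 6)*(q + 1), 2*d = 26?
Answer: 1755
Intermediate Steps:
d = 13 (d = (½)*26 = 13)
p(q) = -4 + 2*(1 + q)*(6 + q) (p(q) = -4 + 2*((q + 6)*(q + 1)) = -4 + 2*((6 + q)*(1 + q)) = -4 + 2*((1 + q)*(6 + q)) = -4 + 2*(1 + q)*(6 + q))
X(v) = 8 + 2*v² + 15*v (X(v) = v + (8 + 2*v² + 14*v) = 8 + 2*v² + 15*v)
o = 77 (o = 55 + 22 = 77)
(X(-10) + o)*d = ((8 + 2*(-10)² + 15*(-10)) + 77)*13 = ((8 + 2*100 - 150) + 77)*13 = ((8 + 200 - 150) + 77)*13 = (58 + 77)*13 = 135*13 = 1755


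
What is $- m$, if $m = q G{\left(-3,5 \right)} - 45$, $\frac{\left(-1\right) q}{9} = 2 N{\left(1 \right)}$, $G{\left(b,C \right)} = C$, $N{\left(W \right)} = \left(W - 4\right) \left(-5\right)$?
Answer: $1395$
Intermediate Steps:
$N{\left(W \right)} = 20 - 5 W$ ($N{\left(W \right)} = \left(-4 + W\right) \left(-5\right) = 20 - 5 W$)
$q = -270$ ($q = - 9 \cdot 2 \left(20 - 5\right) = - 9 \cdot 2 \cdot 15 = \left(-9\right) 30 = -270$)
$m = -1395$ ($m = \left(-270\right) 5 - 45 = -1350 - 45 = -1395$)
$- m = \left(-1\right) \left(-1395\right) = 1395$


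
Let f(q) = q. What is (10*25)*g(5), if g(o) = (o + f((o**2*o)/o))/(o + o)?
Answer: 750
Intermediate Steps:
g(o) = (o + o**2)/(2*o) (g(o) = (o + (o**2*o)/o)/(o + o) = (o + o**3/o)/((2*o)) = (o + o**2)*(1/(2*o)) = (o + o**2)/(2*o))
(10*25)*g(5) = (10*25)*(1/2 + (1/2)*5) = 250*(1/2 + 5/2) = 250*3 = 750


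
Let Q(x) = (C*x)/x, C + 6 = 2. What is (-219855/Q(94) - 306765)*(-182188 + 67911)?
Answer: 115100365785/4 ≈ 2.8775e+10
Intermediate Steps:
C = -4 (C = -6 + 2 = -4)
Q(x) = -4 (Q(x) = (-4*x)/x = -4)
(-219855/Q(94) - 306765)*(-182188 + 67911) = (-219855/(-4) - 306765)*(-182188 + 67911) = (-219855*(-¼) - 306765)*(-114277) = (219855/4 - 306765)*(-114277) = -1007205/4*(-114277) = 115100365785/4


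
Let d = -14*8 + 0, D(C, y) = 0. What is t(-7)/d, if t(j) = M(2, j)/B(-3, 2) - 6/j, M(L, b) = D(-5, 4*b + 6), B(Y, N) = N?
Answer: -3/392 ≈ -0.0076531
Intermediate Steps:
M(L, b) = 0
d = -112 (d = -112 + 0 = -112)
t(j) = -6/j (t(j) = 0/2 - 6/j = 0*(1/2) - 6/j = 0 - 6/j = -6/j)
t(-7)/d = -6/(-7)/(-112) = -6*(-1/7)*(-1/112) = (6/7)*(-1/112) = -3/392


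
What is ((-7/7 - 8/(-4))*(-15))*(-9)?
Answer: 135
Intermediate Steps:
((-7/7 - 8/(-4))*(-15))*(-9) = ((-7*⅐ - 8*(-¼))*(-15))*(-9) = ((-1 + 2)*(-15))*(-9) = (1*(-15))*(-9) = -15*(-9) = 135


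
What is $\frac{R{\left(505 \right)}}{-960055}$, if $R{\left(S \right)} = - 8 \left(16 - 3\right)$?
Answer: $\frac{104}{960055} \approx 0.00010833$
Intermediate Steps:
$R{\left(S \right)} = -104$ ($R{\left(S \right)} = \left(-8\right) 13 = -104$)
$\frac{R{\left(505 \right)}}{-960055} = - \frac{104}{-960055} = \left(-104\right) \left(- \frac{1}{960055}\right) = \frac{104}{960055}$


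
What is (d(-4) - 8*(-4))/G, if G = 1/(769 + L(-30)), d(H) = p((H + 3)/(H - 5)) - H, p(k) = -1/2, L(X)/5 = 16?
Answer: 60279/2 ≈ 30140.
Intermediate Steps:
L(X) = 80 (L(X) = 5*16 = 80)
p(k) = -½ (p(k) = -1*½ = -½)
d(H) = -½ - H
G = 1/849 (G = 1/(769 + 80) = 1/849 ≈ 0.0011779)
(d(-4) - 8*(-4))/G = ((-½ - 1*(-4)) - 8*(-4))/(1/849) = ((-½ + 4) + 32)*849 = (7/2 + 32)*849 = (71/2)*849 = 60279/2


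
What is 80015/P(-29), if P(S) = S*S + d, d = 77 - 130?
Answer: 80015/788 ≈ 101.54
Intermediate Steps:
d = -53
P(S) = -53 + S² (P(S) = S*S - 53 = S² - 53 = -53 + S²)
80015/P(-29) = 80015/(-53 + (-29)²) = 80015/(-53 + 841) = 80015/788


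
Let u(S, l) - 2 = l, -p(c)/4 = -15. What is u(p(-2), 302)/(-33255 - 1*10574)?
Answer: -304/43829 ≈ -0.0069360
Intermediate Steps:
p(c) = 60 (p(c) = -4*(-15) = 60)
u(S, l) = 2 + l
u(p(-2), 302)/(-33255 - 1*10574) = (2 + 302)/(-33255 - 1*10574) = 304/(-33255 - 10574) = 304/(-43829) = 304*(-1/43829) = -304/43829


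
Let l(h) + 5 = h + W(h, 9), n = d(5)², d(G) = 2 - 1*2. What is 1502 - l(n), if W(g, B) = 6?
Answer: 1501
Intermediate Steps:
d(G) = 0 (d(G) = 2 - 2 = 0)
n = 0 (n = 0² = 0)
l(h) = 1 + h (l(h) = -5 + (h + 6) = -5 + (6 + h) = 1 + h)
1502 - l(n) = 1502 - (1 + 0) = 1502 - 1*1 = 1502 - 1 = 1501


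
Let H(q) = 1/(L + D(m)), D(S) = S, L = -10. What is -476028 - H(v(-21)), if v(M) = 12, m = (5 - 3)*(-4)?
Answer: -8568503/18 ≈ -4.7603e+5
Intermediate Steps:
m = -8 (m = 2*(-4) = -8)
H(q) = -1/18 (H(q) = 1/(-10 - 8) = 1/(-18) = -1/18)
-476028 - H(v(-21)) = -476028 - 1*(-1/18) = -476028 + 1/18 = -8568503/18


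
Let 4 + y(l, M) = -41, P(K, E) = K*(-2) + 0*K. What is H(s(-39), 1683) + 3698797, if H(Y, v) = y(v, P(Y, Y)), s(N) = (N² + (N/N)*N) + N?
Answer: 3698752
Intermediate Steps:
P(K, E) = -2*K (P(K, E) = -2*K + 0 = -2*K)
s(N) = N² + 2*N (s(N) = (N² + 1*N) + N = (N² + N) + N = (N + N²) + N = N² + 2*N)
y(l, M) = -45 (y(l, M) = -4 - 41 = -45)
H(Y, v) = -45
H(s(-39), 1683) + 3698797 = -45 + 3698797 = 3698752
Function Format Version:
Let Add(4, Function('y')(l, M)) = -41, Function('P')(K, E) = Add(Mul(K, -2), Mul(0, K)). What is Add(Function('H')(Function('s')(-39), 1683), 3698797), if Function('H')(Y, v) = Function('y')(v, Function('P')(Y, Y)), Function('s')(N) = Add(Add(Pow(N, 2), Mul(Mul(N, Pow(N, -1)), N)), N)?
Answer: 3698752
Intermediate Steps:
Function('P')(K, E) = Mul(-2, K) (Function('P')(K, E) = Add(Mul(-2, K), 0) = Mul(-2, K))
Function('s')(N) = Add(Pow(N, 2), Mul(2, N)) (Function('s')(N) = Add(Add(Pow(N, 2), Mul(1, N)), N) = Add(Add(Pow(N, 2), N), N) = Add(Add(N, Pow(N, 2)), N) = Add(Pow(N, 2), Mul(2, N)))
Function('y')(l, M) = -45 (Function('y')(l, M) = Add(-4, -41) = -45)
Function('H')(Y, v) = -45
Add(Function('H')(Function('s')(-39), 1683), 3698797) = Add(-45, 3698797) = 3698752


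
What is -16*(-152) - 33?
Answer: 2399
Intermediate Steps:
-16*(-152) - 33 = 2432 - 33 = 2399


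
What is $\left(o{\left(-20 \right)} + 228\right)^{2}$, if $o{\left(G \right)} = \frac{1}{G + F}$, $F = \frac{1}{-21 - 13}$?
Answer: $\frac{24097594756}{463761} \approx 51961.0$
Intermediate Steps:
$F = - \frac{1}{34}$ ($F = \frac{1}{-34} = - \frac{1}{34} \approx -0.029412$)
$o{\left(G \right)} = \frac{1}{- \frac{1}{34} + G}$ ($o{\left(G \right)} = \frac{1}{G - \frac{1}{34}} = \frac{1}{- \frac{1}{34} + G}$)
$\left(o{\left(-20 \right)} + 228\right)^{2} = \left(\frac{34}{-1 + 34 \left(-20\right)} + 228\right)^{2} = \left(\frac{34}{-1 - 680} + 228\right)^{2} = \left(\frac{34}{-681} + 228\right)^{2} = \left(34 \left(- \frac{1}{681}\right) + 228\right)^{2} = \left(- \frac{34}{681} + 228\right)^{2} = \left(\frac{155234}{681}\right)^{2} = \frac{24097594756}{463761}$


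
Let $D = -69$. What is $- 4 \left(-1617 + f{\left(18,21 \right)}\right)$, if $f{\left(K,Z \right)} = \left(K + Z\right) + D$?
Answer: $6588$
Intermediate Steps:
$f{\left(K,Z \right)} = -69 + K + Z$ ($f{\left(K,Z \right)} = \left(K + Z\right) - 69 = -69 + K + Z$)
$- 4 \left(-1617 + f{\left(18,21 \right)}\right) = - 4 \left(-1617 + \left(-69 + 18 + 21\right)\right) = - 4 \left(-1617 - 30\right) = \left(-4\right) \left(-1647\right) = 6588$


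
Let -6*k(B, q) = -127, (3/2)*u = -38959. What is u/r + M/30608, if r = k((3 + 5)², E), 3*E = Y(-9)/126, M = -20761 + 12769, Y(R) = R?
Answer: -596355409/485902 ≈ -1227.3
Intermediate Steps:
u = -77918/3 (u = (⅔)*(-38959) = -77918/3 ≈ -25973.)
M = -7992
E = -1/42 (E = (-9/126)/3 = (-9*1/126)/3 = (⅓)*(-1/14) = -1/42 ≈ -0.023810)
k(B, q) = 127/6 (k(B, q) = -⅙*(-127) = 127/6)
r = 127/6 ≈ 21.167
u/r + M/30608 = -77918/(3*127/6) - 7992/30608 = -77918/3*6/127 - 7992*1/30608 = -155836/127 - 999/3826 = -596355409/485902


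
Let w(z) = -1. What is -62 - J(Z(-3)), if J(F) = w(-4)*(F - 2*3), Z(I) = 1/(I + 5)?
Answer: -135/2 ≈ -67.500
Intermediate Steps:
Z(I) = 1/(5 + I)
J(F) = 6 - F (J(F) = -(F - 2*3) = -(F - 6) = -(-6 + F) = 6 - F)
-62 - J(Z(-3)) = -62 - (6 - 1/(5 - 3)) = -62 - (6 - 1/2) = -62 - (6 - 1*½) = -62 - (6 - ½) = -62 - 1*11/2 = -62 - 11/2 = -135/2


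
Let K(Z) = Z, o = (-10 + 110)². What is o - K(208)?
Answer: 9792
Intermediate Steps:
o = 10000 (o = 100² = 10000)
o - K(208) = 10000 - 1*208 = 10000 - 208 = 9792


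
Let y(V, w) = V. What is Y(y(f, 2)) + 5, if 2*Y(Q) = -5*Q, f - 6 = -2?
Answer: -5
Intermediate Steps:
f = 4 (f = 6 - 2 = 4)
Y(Q) = -5*Q/2 (Y(Q) = (-5*Q)/2 = -5*Q/2)
Y(y(f, 2)) + 5 = -5/2*4 + 5 = -10 + 5 = -5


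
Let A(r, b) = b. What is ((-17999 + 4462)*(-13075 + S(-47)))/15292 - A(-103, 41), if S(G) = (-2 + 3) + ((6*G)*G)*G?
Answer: 2152266868/3823 ≈ 5.6298e+5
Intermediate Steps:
S(G) = 1 + 6*G**3 (S(G) = 1 + (6*G**2)*G = 1 + 6*G**3)
((-17999 + 4462)*(-13075 + S(-47)))/15292 - A(-103, 41) = ((-17999 + 4462)*(-13075 + (1 + 6*(-47)**3)))/15292 - 1*41 = -13537*(-13075 + (1 + 6*(-103823)))*(1/15292) - 41 = -13537*(-13075 + (1 - 622938))*(1/15292) - 41 = -13537*(-13075 - 622937)*(1/15292) - 41 = -13537*(-636012)*(1/15292) - 41 = 8609694444*(1/15292) - 41 = 2152423611/3823 - 41 = 2152266868/3823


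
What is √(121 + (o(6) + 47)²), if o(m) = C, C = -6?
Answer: √1802 ≈ 42.450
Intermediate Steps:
o(m) = -6
√(121 + (o(6) + 47)²) = √(121 + (-6 + 47)²) = √(121 + 41²) = √(121 + 1681) = √1802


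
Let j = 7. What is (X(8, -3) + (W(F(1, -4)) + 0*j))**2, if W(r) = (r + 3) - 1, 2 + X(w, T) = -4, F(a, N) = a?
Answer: 9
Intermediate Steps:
X(w, T) = -6 (X(w, T) = -2 - 4 = -6)
W(r) = 2 + r (W(r) = (3 + r) - 1 = 2 + r)
(X(8, -3) + (W(F(1, -4)) + 0*j))**2 = (-6 + ((2 + 1) + 0*7))**2 = (-6 + (3 + 0))**2 = (-6 + 3)**2 = (-3)**2 = 9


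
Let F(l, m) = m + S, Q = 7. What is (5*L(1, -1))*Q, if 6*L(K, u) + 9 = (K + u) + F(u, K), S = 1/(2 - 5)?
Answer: -875/18 ≈ -48.611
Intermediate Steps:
S = -⅓ (S = 1/(-3) = -⅓ ≈ -0.33333)
F(l, m) = -⅓ + m (F(l, m) = m - ⅓ = -⅓ + m)
L(K, u) = -14/9 + K/3 + u/6 (L(K, u) = -3/2 + ((K + u) + (-⅓ + K))/6 = -3/2 + (-⅓ + u + 2*K)/6 = -3/2 + (-1/18 + K/3 + u/6) = -14/9 + K/3 + u/6)
(5*L(1, -1))*Q = (5*(-14/9 + (⅓)*1 + (⅙)*(-1)))*7 = (5*(-14/9 + ⅓ - ⅙))*7 = (5*(-25/18))*7 = -125/18*7 = -875/18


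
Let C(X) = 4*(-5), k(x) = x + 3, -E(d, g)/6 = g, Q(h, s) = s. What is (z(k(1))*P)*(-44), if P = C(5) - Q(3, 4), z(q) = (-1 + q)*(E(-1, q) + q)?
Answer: -63360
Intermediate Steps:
E(d, g) = -6*g
k(x) = 3 + x
z(q) = -5*q*(-1 + q) (z(q) = (-1 + q)*(-6*q + q) = (-1 + q)*(-5*q) = -5*q*(-1 + q))
C(X) = -20
P = -24 (P = -20 - 1*4 = -20 - 4 = -24)
(z(k(1))*P)*(-44) = ((5*(3 + 1)*(1 - (3 + 1)))*(-24))*(-44) = ((5*4*(1 - 1*4))*(-24))*(-44) = ((5*4*(1 - 4))*(-24))*(-44) = ((5*4*(-3))*(-24))*(-44) = -60*(-24)*(-44) = 1440*(-44) = -63360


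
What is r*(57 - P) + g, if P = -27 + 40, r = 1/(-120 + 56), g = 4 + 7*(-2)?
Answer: -171/16 ≈ -10.688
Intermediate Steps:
g = -10 (g = 4 - 14 = -10)
r = -1/64 (r = 1/(-64) = -1/64 ≈ -0.015625)
P = 13
r*(57 - P) + g = -(57 - 1*13)/64 - 10 = -(57 - 13)/64 - 10 = -1/64*44 - 10 = -11/16 - 10 = -171/16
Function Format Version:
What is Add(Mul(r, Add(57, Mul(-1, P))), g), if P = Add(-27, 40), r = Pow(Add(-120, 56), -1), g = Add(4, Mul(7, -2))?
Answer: Rational(-171, 16) ≈ -10.688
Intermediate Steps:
g = -10 (g = Add(4, -14) = -10)
r = Rational(-1, 64) (r = Pow(-64, -1) = Rational(-1, 64) ≈ -0.015625)
P = 13
Add(Mul(r, Add(57, Mul(-1, P))), g) = Add(Mul(Rational(-1, 64), Add(57, Mul(-1, 13))), -10) = Add(Mul(Rational(-1, 64), Add(57, -13)), -10) = Add(Mul(Rational(-1, 64), 44), -10) = Add(Rational(-11, 16), -10) = Rational(-171, 16)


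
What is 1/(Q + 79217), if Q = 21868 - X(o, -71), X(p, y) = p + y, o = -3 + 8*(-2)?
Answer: 1/101175 ≈ 9.8839e-6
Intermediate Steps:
o = -19 (o = -3 - 16 = -19)
Q = 21958 (Q = 21868 - (-19 - 71) = 21868 - 1*(-90) = 21868 + 90 = 21958)
1/(Q + 79217) = 1/(21958 + 79217) = 1/101175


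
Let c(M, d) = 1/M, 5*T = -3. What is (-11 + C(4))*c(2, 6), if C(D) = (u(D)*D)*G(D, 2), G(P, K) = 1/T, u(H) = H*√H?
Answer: -193/6 ≈ -32.167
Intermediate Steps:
T = -⅗ (T = (⅕)*(-3) = -⅗ ≈ -0.60000)
u(H) = H^(3/2)
G(P, K) = -5/3 (G(P, K) = 1/(-⅗) = -5/3)
C(D) = -5*D^(5/2)/3 (C(D) = (D^(3/2)*D)*(-5/3) = D^(5/2)*(-5/3) = -5*D^(5/2)/3)
(-11 + C(4))*c(2, 6) = (-11 - 5*4^(5/2)/3)/2 = (-11 - 5/3*32)*(½) = (-11 - 160/3)*(½) = -193/3*½ = -193/6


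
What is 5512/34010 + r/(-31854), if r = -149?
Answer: 90323369/541677270 ≈ 0.16675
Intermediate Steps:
5512/34010 + r/(-31854) = 5512/34010 - 149/(-31854) = 5512*(1/34010) - 149*(-1/31854) = 2756/17005 + 149/31854 = 90323369/541677270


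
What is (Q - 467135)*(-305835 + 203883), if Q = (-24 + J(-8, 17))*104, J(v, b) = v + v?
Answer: 48049467840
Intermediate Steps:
J(v, b) = 2*v
Q = -4160 (Q = (-24 + 2*(-8))*104 = (-24 - 16)*104 = -40*104 = -4160)
(Q - 467135)*(-305835 + 203883) = (-4160 - 467135)*(-305835 + 203883) = -471295*(-101952) = 48049467840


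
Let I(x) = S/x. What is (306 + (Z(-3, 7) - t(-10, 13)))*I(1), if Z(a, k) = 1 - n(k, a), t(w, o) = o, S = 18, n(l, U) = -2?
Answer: 5328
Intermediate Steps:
Z(a, k) = 3 (Z(a, k) = 1 - 1*(-2) = 1 + 2 = 3)
I(x) = 18/x
(306 + (Z(-3, 7) - t(-10, 13)))*I(1) = (306 + (3 - 1*13))*(18/1) = (306 + (3 - 13))*(18*1) = (306 - 10)*18 = 296*18 = 5328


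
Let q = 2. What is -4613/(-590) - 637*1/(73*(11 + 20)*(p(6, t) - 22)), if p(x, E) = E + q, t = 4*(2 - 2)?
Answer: 20916021/2670340 ≈ 7.8327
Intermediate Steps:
t = 0 (t = 4*0 = 0)
p(x, E) = 2 + E (p(x, E) = E + 2 = 2 + E)
-4613/(-590) - 637*1/(73*(11 + 20)*(p(6, t) - 22)) = -4613/(-590) - 637*1/(73*(11 + 20)*((2 + 0) - 22)) = -4613*(-1/590) - 637*1/(2263*(2 - 22)) = 4613/590 - 637/(-20*31*73) = 4613/590 - 637/((-620*73)) = 4613/590 - 637/(-45260) = 4613/590 - 637*(-1/45260) = 4613/590 + 637/45260 = 20916021/2670340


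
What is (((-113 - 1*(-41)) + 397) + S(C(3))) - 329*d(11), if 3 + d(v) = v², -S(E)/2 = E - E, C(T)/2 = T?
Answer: -38497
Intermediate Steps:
C(T) = 2*T
S(E) = 0 (S(E) = -2*(E - E) = -2*0 = 0)
d(v) = -3 + v²
(((-113 - 1*(-41)) + 397) + S(C(3))) - 329*d(11) = (((-113 - 1*(-41)) + 397) + 0) - 329*(-3 + 11²) = (((-113 + 41) + 397) + 0) - 329*(-3 + 121) = ((-72 + 397) + 0) - 329*118 = (325 + 0) - 38822 = 325 - 38822 = -38497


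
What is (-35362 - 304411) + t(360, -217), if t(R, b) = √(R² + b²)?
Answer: -339773 + √176689 ≈ -3.3935e+5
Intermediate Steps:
(-35362 - 304411) + t(360, -217) = (-35362 - 304411) + √(360² + (-217)²) = -339773 + √(129600 + 47089) = -339773 + √176689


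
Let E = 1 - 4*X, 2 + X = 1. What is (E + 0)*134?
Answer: 670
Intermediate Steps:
X = -1 (X = -2 + 1 = -1)
E = 5 (E = 1 - 4*(-1) = 1 + 4 = 5)
(E + 0)*134 = (5 + 0)*134 = 5*134 = 670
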